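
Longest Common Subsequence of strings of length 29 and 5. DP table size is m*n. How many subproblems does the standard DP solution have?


DP table indexed by positions in both strings.
First string: 29 positions
Second string: 5 positions
Total = 29 * 5 = 145


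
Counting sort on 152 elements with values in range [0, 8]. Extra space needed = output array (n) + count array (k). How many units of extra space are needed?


Output array size: 152 (to store sorted result)
Count array size: 9 (one slot per possible value, range 0 to 8)
Total extra space = 152 + 9 = 161


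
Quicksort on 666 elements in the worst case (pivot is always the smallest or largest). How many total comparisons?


In the worst case, each partition step picks the worst pivot:
  Partition 1: 665 comparisons (n-1 elements to compare)
  Partition 2: 664 comparisons
  Partition 3: 663 comparisons
  Partition 4: 662 comparisons
  Partition 5: 661 comparisons
  ...
  Last partition: 0 comparisons
Total = (n-1) + (n-2) + ... + 1 + 0 = n*(n-1)/2
= 666*665/2 = 221445


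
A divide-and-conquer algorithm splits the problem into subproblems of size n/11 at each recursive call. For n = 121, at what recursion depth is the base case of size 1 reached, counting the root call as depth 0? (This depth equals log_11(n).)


At each depth, the problem size is divided by 11:
  Depth 0: problem size = 121
  Depth 1: problem size = 11
  Depth 2: problem size = 1 (base case)
The base case is reached at depth log_11(121) = 2 (the tree has 3 levels counting depth 0, but the depth asked for is 2).
Recursion depth = 2


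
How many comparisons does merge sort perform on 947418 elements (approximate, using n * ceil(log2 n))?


Recursion depth: ceil(log2(947418)) = 20
Each recursion level merges n = 947418 elements
Total = 947418 * 20 = 18948360


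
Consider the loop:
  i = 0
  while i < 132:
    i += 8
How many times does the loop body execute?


Starting at i = 0, each iteration adds 8.
Iterations until i >= 132:
  Iteration 1: i = 0 -> i = 8
  Iteration 2: i = 8 -> i = 16
  Iteration 3: i = 16 -> i = 24
  Iteration 4: i = 24 -> i = 32
  Iteration 5: i = 32 -> i = 40
  Iteration 6: i = 40 -> i = 48
  Iteration 7: i = 48 -> i = 56
  Iteration 8: i = 56 -> i = 64
  ... continuing ...
Total iterations = ceil(132/8) = 17


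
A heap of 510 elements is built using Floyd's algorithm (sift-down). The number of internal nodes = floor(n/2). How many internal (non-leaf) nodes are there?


Leaf nodes occupy roughly half the array.
Sift-down is called for each internal node, starting from the last one.
Internal nodes = floor(n/2) = floor(510/2) = 255


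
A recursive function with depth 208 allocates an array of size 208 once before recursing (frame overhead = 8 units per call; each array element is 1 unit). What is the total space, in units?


Array allocation: 208 units (allocated once)
Stack frames: 208 deep * 8 per frame = 1664 units
Total = 208 + 1664 = 1872


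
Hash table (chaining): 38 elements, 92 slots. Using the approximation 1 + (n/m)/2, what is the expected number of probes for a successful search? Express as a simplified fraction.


Computing expected probes:
alpha = 38/92
= 1 + alpha/2
= 1 + 38/(2*92)
= (2*92 + 38) / (2*92)
= 222/184 = 111/92


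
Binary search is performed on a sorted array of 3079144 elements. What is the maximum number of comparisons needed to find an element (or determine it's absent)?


Binary search halves the search space each comparison:
  Step 1: search space = 3079144 -> 1539572
  Step 2: search space = 1539572 -> 769786
  Step 3: search space = 769786 -> 384893
  Step 4: search space = 384893 -> 192446
  Step 5: search space = 192446 -> 96223
  Step 6: search space = 96223 -> 48111
  Step 7: search space = 48111 -> 24055
  Step 8: search space = 24055 -> 12027
  Step 9: search space = 12027 -> 6013
  Step 10: search space = 6013 -> 3006
  Step 11: search space = 3006 -> 1503
  Step 12: search space = 1503 -> 751
  Step 13: search space = 751 -> 375
  Step 14: search space = 375 -> 187
  Step 15: search space = 187 -> 93
  Step 16: search space = 93 -> 46
  Step 17: search space = 46 -> 23
  Step 18: search space = 23 -> 11
  Step 19: search space = 11 -> 5
  Step 20: search space = 5 -> 2
  Step 21: search space = 2 -> 1
  Step 22: search space = 1 (final check)
Maximum comparisons = floor(log2(3079144)) + 1 = 21 + 1 = 22


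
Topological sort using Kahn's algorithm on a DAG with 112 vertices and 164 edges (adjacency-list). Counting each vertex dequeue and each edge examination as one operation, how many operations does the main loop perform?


Kahn's algorithm:
  1. Compute in-degrees: O(V + E)
  2. Process queue: each vertex dequeued once (O(V))
     each edge examined once (O(E))
Total = V + E = 112 + 164 = 276


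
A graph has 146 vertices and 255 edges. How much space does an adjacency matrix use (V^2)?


Adjacency matrix: V x V grid of entries
Space = V^2 = 146^2 = 146 * 146 = 21316


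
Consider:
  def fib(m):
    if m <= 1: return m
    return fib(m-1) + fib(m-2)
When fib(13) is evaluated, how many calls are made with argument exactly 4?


Let N(m) = number of times fib(m) is called while evaluating fib(13).
N(13) = 1 (the initial call).
N(12) = 1 (only fib(13) calls it).
For 1 <= m <= 11: fib(m) is called by fib(m+1) and fib(m+2), so
  N(m) = N(m+1) + N(m+2).
fib(0) is called only by fib(2), so N(0) = N(2).
Walk down from m=13:
  N(13)=1, N(12)=1, N(11)=2, N(10)=3, N(9)=5, N(8)=8, N(7)=13, N(6)=21, N(5)=34, N(4)=55
N(4) = 55


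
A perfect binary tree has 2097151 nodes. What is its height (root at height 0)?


For a perfect binary tree of height h: n = 2^(h+1) - 1, so h = log2(n+1) - 1.
  n + 1 = 2097152 = 2^21
  log2(2097152) = 21
  height = 21 - 1 = 20


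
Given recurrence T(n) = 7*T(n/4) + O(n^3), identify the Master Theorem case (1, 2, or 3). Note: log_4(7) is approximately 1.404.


Master Theorem parameters: a=7, b=4, c=3
log_b(a) = 1.404
Compare b^c with a: 4^3 = 64 > 7, so c > log_b(a).
Comparing c=3 vs log_b(a)=1.404:
3 > 1.404 => Case 3
Result: T(n) = O(n^3)
Master Theorem case = 3


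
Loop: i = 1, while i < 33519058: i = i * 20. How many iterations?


i multiplies by 20 each step:
i = 1 -> 20 -> 400 -> 8000 -> 160000 -> 3200000 -> 64000000 (stop)
Iterations = ceil(log_20(33519058)) = 6


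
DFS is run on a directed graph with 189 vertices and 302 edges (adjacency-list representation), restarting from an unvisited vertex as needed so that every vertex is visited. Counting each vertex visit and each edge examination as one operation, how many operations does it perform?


A full DFS traversal processes each vertex exactly once (push/pop on stack).
Each directed edge is examined once.
V = 189, E = 302
V + E = 491


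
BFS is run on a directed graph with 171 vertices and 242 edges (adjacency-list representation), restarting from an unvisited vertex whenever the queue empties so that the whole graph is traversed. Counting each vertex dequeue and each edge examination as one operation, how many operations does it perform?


A full BFS traversal dequeues each vertex exactly once and examines each directed edge exactly once.
V = 171 (vertex processing cost)
E = 242 (edge examination cost)
Total operations proportional to V + E = 171 + 242 = 413


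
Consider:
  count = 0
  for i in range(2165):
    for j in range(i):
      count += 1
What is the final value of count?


For each i, the inner loop runs i times:
  i=0: inner runs 0 times
  i=1: inner runs 1 time
  i=2: inner runs 2 times
  i=3: inner runs 3 times
  i=4: inner runs 4 times
  i=5: inner runs 5 times
  i=6: inner runs 6 times
  i=7: inner runs 7 times
  ...
Total = 0 + 1 + 2 + ... + 2164 = 2165*(2165-1)/2 = 2342530


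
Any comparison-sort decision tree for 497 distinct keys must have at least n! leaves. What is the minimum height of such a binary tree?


A binary decision tree of height h has at most 2^h leaves and needs at least n! of them, so h >= ceil(log2(n!)).
497! is far too large to multiply out, so use Stirling's series:
  ln(n!) ~ n ln n - n + (1/2) ln(2 pi n) + 1/(12n)  (error below 1/(360 n^3), negligible here)
  ln(497) = 6.2085900
  n ln n = 497 * 6.2085900 = 3085.6692
  (1/2) ln(2 pi * 497) = (1/2) ln(3122.7431) = 4.0232
  1/(12*497) = 0.0002
  ln(497!) ~ 3085.6692 - 497 + 4.0232 + 0.0002 = 2592.6926
Convert to base 2: log2(497!) = 2592.6926 / ln 2 = 2592.6926 / 0.69314718 = 3740.4648
ceil(3740.4648) = 3741


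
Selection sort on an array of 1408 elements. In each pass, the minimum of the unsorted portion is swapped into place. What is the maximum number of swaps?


Selection sort performs one swap per pass:
  Pass 1: find min in positions 0 to 1407, swap with position 0
  Pass 2: find min in positions 1 to 1407, swap with position 1
  Pass 3: find min in positions 2 to 1407, swap with position 2
  Pass 4: find min in positions 3 to 1407, swap with position 3
  Pass 5: find min in positions 4 to 1407, swap with position 4
  ... (1402 more passes)
Total passes (and swaps) = n - 1 = 1408 - 1 = 1407


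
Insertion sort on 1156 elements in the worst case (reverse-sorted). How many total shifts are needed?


In the worst case (reverse-sorted), each element shifts past all previous:
  Element 1: 1 shifts
  Element 2: 2 shifts
  Element 3: 3 shifts
  Element 4: 4 shifts
  Element 5: 5 shifts
  ...
  Element 1155: 1155 shifts
Total = 1 + 2 + ... + 1155
= 1156*(1156-1)/2 = 667590


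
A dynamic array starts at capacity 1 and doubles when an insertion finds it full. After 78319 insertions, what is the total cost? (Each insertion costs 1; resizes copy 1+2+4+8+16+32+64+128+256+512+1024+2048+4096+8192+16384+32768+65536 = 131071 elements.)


Insertion cost: 78319 (one per element)
Resizes occur just before inserting elements 2, 3, 5, 9, ...
Elements copied at each resize: 1 + 2 + 4 + 8 + 16 + 32 + 64 + 128 + 256 + 512 + 1024 + 2048 + 4096 + 8192 + 16384 + 32768 + 65536
Sum of copies = 131071 (geometric series: 2^k - 1)
Total = 78319 + 131071 = 209390


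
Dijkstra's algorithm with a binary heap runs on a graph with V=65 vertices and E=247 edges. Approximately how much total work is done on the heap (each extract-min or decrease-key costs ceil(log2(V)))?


Dijkstra with a binary heap: each vertex is extracted once, each edge may relax once.
Each heap operation costs O(log V).
V + E = 65 + 247 = 312
ceil(log2(65)) = 7 (since 2^6 = 64 < 65 <= 128 = 2^7)
Total heap work = (V+E) * ceil(log2(V)) = 312 * 7 = 2184


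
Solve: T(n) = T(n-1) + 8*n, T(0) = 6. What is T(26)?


Expanding the recurrence:
T(26) = T(25) + 8*26
       = T(24) + 8*25 + 8*26
       ...
       = T(0) + 8*(1 + 2 + ... + 26)
       = 6 + 8 * 26*27/2
       = 6 + 8 * 351
       = 6 + 2808 = 2814


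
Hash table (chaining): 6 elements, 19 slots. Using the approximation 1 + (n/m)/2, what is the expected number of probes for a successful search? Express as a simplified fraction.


Computing expected probes:
alpha = 6/19
= 1 + alpha/2
= 1 + 6/(2*19)
= (2*19 + 6) / (2*19)
= 44/38 = 22/19


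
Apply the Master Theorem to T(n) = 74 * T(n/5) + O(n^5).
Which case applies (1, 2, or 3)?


The Master Theorem: T(n) = a*T(n/b) + O(n^c)
  a = 74, b = 5, c = 5
log_b(a) = log_5(74) ~ 2.674
Compare b^c with a: 5^5 = 3125 > 74, so c > log_b(a).
Since c > log_b(a), Case 3 applies.
T(n) = O(n^5)
Master Theorem case = 3


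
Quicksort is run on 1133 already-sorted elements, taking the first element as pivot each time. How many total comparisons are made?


Sum of comparisons per partition:
1132 + 1131 + ... + 1 + 0
= 1133 * (1133 - 1) / 2
= 1133 * 1132 / 2
= 641278


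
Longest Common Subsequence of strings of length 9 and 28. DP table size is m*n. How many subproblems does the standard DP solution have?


DP table indexed by positions in both strings.
First string: 9 positions
Second string: 28 positions
Total = 9 * 28 = 252


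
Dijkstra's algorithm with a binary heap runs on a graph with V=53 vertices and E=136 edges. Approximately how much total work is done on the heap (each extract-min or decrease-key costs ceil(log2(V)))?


Dijkstra with a binary heap: each vertex is extracted once, each edge may relax once.
Each heap operation costs O(log V).
V + E = 53 + 136 = 189
ceil(log2(53)) = 6 (since 2^5 = 32 < 53 <= 64 = 2^6)
Total heap work = (V+E) * ceil(log2(V)) = 189 * 6 = 1134


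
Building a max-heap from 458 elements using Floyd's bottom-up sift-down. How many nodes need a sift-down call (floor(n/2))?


In a heap of 458 elements (0-indexed array):
  Last element index: 457
  Parent of last element: floor((457 - 1) / 2) = 228
  Internal nodes: indices 0 to 228
  Count = floor(458/2) = 229


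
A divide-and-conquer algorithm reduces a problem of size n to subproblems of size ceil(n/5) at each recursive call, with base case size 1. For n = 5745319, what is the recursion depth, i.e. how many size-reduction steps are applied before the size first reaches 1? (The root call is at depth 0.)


Each step divides the size by 5 (rounding up); after k steps the size is ceil(n/5^k), which equals 1 exactly when 5^k >= n.
So the depth is the smallest k with 5^k >= 5745319, i.e. ceil(log_5(5745319)).
5^9 = 1953125 < 5745319 <= 9765625 = 5^10
Recursion depth = 10


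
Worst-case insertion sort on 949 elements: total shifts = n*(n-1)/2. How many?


Sum of shifts = 1 + 2 + 3 + ... + 948
= 949 * 948 / 2
= 899652 / 2
= 449826


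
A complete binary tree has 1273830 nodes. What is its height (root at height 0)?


In a complete binary tree, level k holds nodes 2^k .. 2^(k+1)-1 (1-indexed).
Height = floor(log2(n)) = floor(log2(1273830)) = 20
Check: 2^20 = 1048576 <= 1273830 < 2097152 = 2^21


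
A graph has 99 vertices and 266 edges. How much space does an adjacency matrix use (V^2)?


Adjacency matrix: V x V grid of entries
Space = V^2 = 99^2 = 99 * 99 = 9801


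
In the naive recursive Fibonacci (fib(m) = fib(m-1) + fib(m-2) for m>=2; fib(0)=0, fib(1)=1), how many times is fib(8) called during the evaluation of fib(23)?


Let N(m) = number of times fib(m) is called while evaluating fib(23).
N(23) = 1 (the initial call).
N(22) = 1 (only fib(23) calls it).
For 1 <= m <= 21: fib(m) is called by fib(m+1) and fib(m+2), so
  N(m) = N(m+1) + N(m+2).
fib(0) is called only by fib(2), so N(0) = N(2).
Walk down from m=23:
  N(23)=1, N(22)=1, N(21)=2, N(20)=3, N(19)=5, N(18)=8, N(17)=13, N(16)=21, N(15)=34, N(14)=55, N(13)=89, N(12)=144, N(11)=233, N(10)=377, N(9)=610, N(8)=987
N(8) = 987


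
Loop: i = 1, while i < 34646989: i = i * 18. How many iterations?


i multiplies by 18 each step:
i = 1 -> 18 -> 324 -> 5832 -> 104976 -> 1889568 -> 34012224 -> 612220032 (stop)
Iterations = ceil(log_18(34646989)) = 7


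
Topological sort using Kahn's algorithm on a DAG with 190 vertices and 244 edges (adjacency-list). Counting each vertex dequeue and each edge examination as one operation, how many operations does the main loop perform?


Kahn's algorithm:
  1. Compute in-degrees: O(V + E)
  2. Process queue: each vertex dequeued once (O(V))
     each edge examined once (O(E))
Total = V + E = 190 + 244 = 434


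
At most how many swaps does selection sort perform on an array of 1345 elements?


Each of the 1344 passes places one element in its final position.
Pass 1: swap minimum into position 0
Pass 2: swap minimum of remaining into position 1
...
Pass 1344: last two elements, one swap
Maximum swaps = 1345 - 1 = 1344


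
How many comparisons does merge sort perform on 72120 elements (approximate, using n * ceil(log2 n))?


Recursion depth: ceil(log2(72120)) = 17
Each recursion level merges n = 72120 elements
Total = 72120 * 17 = 1226040


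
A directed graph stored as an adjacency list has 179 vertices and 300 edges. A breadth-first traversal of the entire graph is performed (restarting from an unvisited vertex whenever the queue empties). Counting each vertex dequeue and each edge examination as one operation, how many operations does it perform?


A full BFS traversal dequeues each vertex once and examines each edge once.
Vertex visits: 179
Edge visits: 300
V + E = 179 + 300 = 479


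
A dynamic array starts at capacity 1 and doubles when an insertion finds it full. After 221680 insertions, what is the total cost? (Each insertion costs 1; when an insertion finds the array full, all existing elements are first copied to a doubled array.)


Insertion cost: 221680 (one per element)
Resizes occur just before inserting elements 2, 3, 5, 9, ...
Elements copied at each resize: 1 + 2 + 4 + 8 + 16 + 32 + 64 + 128 + 256 + 512 + 1024 + 2048 + 4096 + 8192 + 16384 + 32768 + 65536 + 131072
Sum of copies = 262143 (geometric series: 2^k - 1)
Total = 221680 + 262143 = 483823


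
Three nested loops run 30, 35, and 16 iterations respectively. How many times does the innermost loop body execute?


Loop 1 (outermost): 30 iterations
Loop 2 (middle): 35 iterations per outer
Loop 3 (innermost): 16 iterations per middle
Total = 30 * 35 * 16 = 16800


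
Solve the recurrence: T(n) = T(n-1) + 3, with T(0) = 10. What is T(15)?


Unrolling the recurrence:
T(15) = T(14) + 3
       = T(13) + 3 + 3
       = T(12) + 3*3
       ...
       = T(0) + 3*15
       = 10 + 45 = 55


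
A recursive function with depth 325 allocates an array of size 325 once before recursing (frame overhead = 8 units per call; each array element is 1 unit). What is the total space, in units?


Array allocation: 325 units (allocated once)
Stack frames: 325 deep * 8 per frame = 2600 units
Total = 325 + 2600 = 2925


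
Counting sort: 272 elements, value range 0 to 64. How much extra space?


n = 272 (output array)
k = 65 (count array for 65 distinct values)
Extra space = 272 + 65 = 337


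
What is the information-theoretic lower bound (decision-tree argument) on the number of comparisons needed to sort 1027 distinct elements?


A binary decision tree of height h has at most 2^h leaves and needs at least n! of them, so h >= ceil(log2(n!)).
1027! is far too large to multiply out, so use Stirling's series:
  ln(n!) ~ n ln n - n + (1/2) ln(2 pi n) + 1/(12n)  (error below 1/(360 n^3), negligible here)
  ln(1027) = 6.9343972
  n ln n = 1027 * 6.9343972 = 7121.6259
  (1/2) ln(2 pi * 1027) = (1/2) ln(6452.8313) = 4.3861
  1/(12*1027) = 0.0001
  ln(1027!) ~ 7121.6259 - 1027 + 4.3861 + 0.0001 = 6099.0121
Convert to base 2: log2(1027!) = 6099.0121 / ln 2 = 6099.0121 / 0.69314718 = 8799.0145
ceil(8799.0145) = 8800


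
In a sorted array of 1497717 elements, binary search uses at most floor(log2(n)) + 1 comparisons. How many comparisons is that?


Halving sequence: 1497717 -> 748858 -> 374429 -> 187214 -> 93607 -> 46803 -> 23401 -> 11700 -> 5850 -> 2925 -> 1462 -> 731 -> 365 -> 182 -> 91 -> 45 -> 22 -> 11 -> 5 -> 2 -> 1
Number of halvings = 20
Max comparisons = 20 + 1 = 21


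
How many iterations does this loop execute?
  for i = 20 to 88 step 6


The loop variable i takes values starting at 20 and increments by 6 each iteration.
Sequence: i = 20, 26, 32, 38, 44, 50, 56, 62, 68, ...
The upper bound 88 is inclusive, so the count is floor((last - first) / step) + 1:
floor((88 - 20) / 6) + 1 = floor(68/6) + 1 = 11 + 1 = 12


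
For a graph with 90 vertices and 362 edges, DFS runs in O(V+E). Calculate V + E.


A full DFS traversal visits each vertex once and examines each edge once.
V = 90
E = 362
Sum = 90 + 362 = 452


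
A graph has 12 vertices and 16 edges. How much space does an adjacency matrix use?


Adjacency matrix: V x V grid of entries
Space = V^2 = 12^2 = 12 * 12 = 144


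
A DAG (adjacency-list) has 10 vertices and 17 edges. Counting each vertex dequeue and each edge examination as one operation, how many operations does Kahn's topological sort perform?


V = 10 (vertex processing)
E = 17 (edge processing)
V + E = 10 + 17 = 27


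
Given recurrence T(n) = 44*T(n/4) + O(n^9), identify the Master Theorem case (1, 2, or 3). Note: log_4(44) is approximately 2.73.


Master Theorem parameters: a=44, b=4, c=9
log_b(a) = 2.73
Compare b^c with a: 4^9 = 262144 > 44, so c > log_b(a).
Comparing c=9 vs log_b(a)=2.73:
9 > 2.73 => Case 3
Result: T(n) = O(n^9)
Master Theorem case = 3


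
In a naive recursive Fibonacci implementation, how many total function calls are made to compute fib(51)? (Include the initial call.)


Let C(m) = total calls to evaluate fib(m). Then C(0)=C(1)=1, and
C(m) = 1 + C(m-1) + C(m-2) for m >= 2.
Build the table (each entry = 1 + previous two):
  C(0) = 1
  C(1) = 1
  C(2) = 1 + 1 + 1 = 3
  C(3) = 1 + 3 + 1 = 5
  C(4) = 1 + 5 + 3 = 9
  C(5) = 1 + 9 + 5 = 15
  C(6) = 1 + 15 + 9 = 25
  C(7) = 1 + 25 + 15 = 41
  C(8) = 1 + 41 + 25 = 67
  C(9) = 1 + 67 + 41 = 109
  C(10) = 1 + 109 + 67 = 177
  C(11) = 1 + 177 + 109 = 287
  C(12) = 1 + 287 + 177 = 465
  C(13) = 1 + 465 + 287 = 753
  C(14) = 1 + 753 + 465 = 1219
  C(15) = 1 + 1219 + 753 = 1973
  C(16) = 1 + 1973 + 1219 = 3193
  C(17) = 1 + 3193 + 1973 = 5167
  C(18) = 1 + 5167 + 3193 = 8361
  C(19) = 1 + 8361 + 5167 = 13529
  C(20) = 1 + 13529 + 8361 = 21891
  C(21) = 1 + 21891 + 13529 = 35421
  C(22) = 1 + 35421 + 21891 = 57313
  C(23) = 1 + 57313 + 35421 = 92735
  C(24) = 1 + 92735 + 57313 = 150049
  C(25) = 1 + 150049 + 92735 = 242785
  C(26) = 1 + 242785 + 150049 = 392835
  C(27) = 1 + 392835 + 242785 = 635621
  C(28) = 1 + 635621 + 392835 = 1028457
  C(29) = 1 + 1028457 + 635621 = 1664079
  C(30) = 1 + 1664079 + 1028457 = 2692537
  C(31) = 1 + 2692537 + 1664079 = 4356617
  C(32) = 1 + 4356617 + 2692537 = 7049155
  C(33) = 1 + 7049155 + 4356617 = 11405773
  C(34) = 1 + 11405773 + 7049155 = 18454929
  C(35) = 1 + 18454929 + 11405773 = 29860703
  C(36) = 1 + 29860703 + 18454929 = 48315633
  C(37) = 1 + 48315633 + 29860703 = 78176337
  C(38) = 1 + 78176337 + 48315633 = 126491971
  C(39) = 1 + 126491971 + 78176337 = 204668309
  C(40) = 1 + 204668309 + 126491971 = 331160281
  C(41) = 1 + 331160281 + 204668309 = 535828591
  C(42) = 1 + 535828591 + 331160281 = 866988873
  C(43) = 1 + 866988873 + 535828591 = 1402817465
  C(44) = 1 + 1402817465 + 866988873 = 2269806339
  C(45) = 1 + 2269806339 + 1402817465 = 3672623805
  C(46) = 1 + 3672623805 + 2269806339 = 5942430145
  C(47) = 1 + 5942430145 + 3672623805 = 9615053951
  C(48) = 1 + 9615053951 + 5942430145 = 15557484097
  C(49) = 1 + 15557484097 + 9615053951 = 25172538049
  C(50) = 1 + 25172538049 + 15557484097 = 40730022147
  C(51) = 1 + 40730022147 + 25172538049 = 65902560197
Total calls for fib(51) = 65902560197


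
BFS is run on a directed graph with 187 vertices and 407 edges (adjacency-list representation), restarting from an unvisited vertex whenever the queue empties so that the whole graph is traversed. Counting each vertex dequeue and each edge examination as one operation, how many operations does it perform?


A full BFS traversal dequeues each vertex exactly once and examines each directed edge exactly once.
V = 187 (vertex processing cost)
E = 407 (edge examination cost)
Total operations proportional to V + E = 187 + 407 = 594


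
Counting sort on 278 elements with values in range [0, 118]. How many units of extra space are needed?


Output array size: 278 (to store sorted result)
Count array size: 119 (one slot per possible value, range 0 to 118)
Total extra space = 278 + 119 = 397


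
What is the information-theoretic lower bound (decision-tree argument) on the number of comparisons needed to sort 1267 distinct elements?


A binary decision tree of height h has at most 2^h leaves and needs at least n! of them, so h >= ceil(log2(n!)).
1267! is far too large to multiply out, so use Stirling's series:
  ln(n!) ~ n ln n - n + (1/2) ln(2 pi n) + 1/(12n)  (error below 1/(360 n^3), negligible here)
  ln(1267) = 7.1444072
  n ln n = 1267 * 7.1444072 = 9051.9639
  (1/2) ln(2 pi * 1267) = (1/2) ln(7960.7958) = 4.4911
  1/(12*1267) = 0.0001
  ln(1267!) ~ 9051.9639 - 1267 + 4.4911 + 0.0001 = 7789.4551
Convert to base 2: log2(1267!) = 7789.4551 / ln 2 = 7789.4551 / 0.69314718 = 11237.8083
ceil(11237.8083) = 11238


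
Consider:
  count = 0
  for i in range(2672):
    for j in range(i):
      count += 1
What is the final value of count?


For each i, the inner loop runs i times:
  i=0: inner runs 0 times
  i=1: inner runs 1 time
  i=2: inner runs 2 times
  i=3: inner runs 3 times
  i=4: inner runs 4 times
  i=5: inner runs 5 times
  i=6: inner runs 6 times
  i=7: inner runs 7 times
  ...
Total = 0 + 1 + 2 + ... + 2671 = 2672*(2672-1)/2 = 3568456


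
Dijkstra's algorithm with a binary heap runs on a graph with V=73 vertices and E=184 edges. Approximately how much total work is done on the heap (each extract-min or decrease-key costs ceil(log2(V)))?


Dijkstra with a binary heap: each vertex is extracted once, each edge may relax once.
Each heap operation costs O(log V).
V + E = 73 + 184 = 257
ceil(log2(73)) = 7 (since 2^6 = 64 < 73 <= 128 = 2^7)
Total heap work = (V+E) * ceil(log2(V)) = 257 * 7 = 1799


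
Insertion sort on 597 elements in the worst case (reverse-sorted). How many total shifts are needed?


In the worst case (reverse-sorted), each element shifts past all previous:
  Element 1: 1 shifts
  Element 2: 2 shifts
  Element 3: 3 shifts
  Element 4: 4 shifts
  Element 5: 5 shifts
  ...
  Element 596: 596 shifts
Total = 1 + 2 + ... + 596
= 597*(597-1)/2 = 177906


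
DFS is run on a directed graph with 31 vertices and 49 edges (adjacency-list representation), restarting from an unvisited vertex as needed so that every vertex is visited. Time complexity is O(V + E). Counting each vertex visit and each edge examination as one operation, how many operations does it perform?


A full DFS traversal processes each vertex exactly once (push/pop on stack).
Each directed edge is examined once.
V = 31, E = 49
V + E = 80


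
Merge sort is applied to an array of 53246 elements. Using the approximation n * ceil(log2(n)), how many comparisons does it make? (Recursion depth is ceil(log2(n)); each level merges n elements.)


Merge sort divides the array into halves recursively.
Number of levels = ceil(log2(53246)) = 16
At each level, approximately n = 53246 comparisons are needed for merging.
Total comparisons ~ n * ceil(log2(n)) = 53246 * 16 = 851936


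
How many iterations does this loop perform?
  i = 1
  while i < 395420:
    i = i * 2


The loop variable doubles each iteration:
i = 1 -> 2 -> 4 -> 8 -> 16 -> 32 -> 64 -> 128 -> 256 -> 512 -> 1024 -> 2048 -> 4096 -> 8192 -> 16384 -> 32768 -> 65536 -> 131072 -> 262144 -> 524288 (stop, 524288 >= 395420)
Number of doublings = ceil(log2(395420)) = 19


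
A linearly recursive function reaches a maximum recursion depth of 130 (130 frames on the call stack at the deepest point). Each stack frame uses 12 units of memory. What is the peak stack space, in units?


Maximum recursion depth = 130 frames
Memory per frame = 12 units
Total stack space = depth * frame_size
= 130 * 12 = 1560


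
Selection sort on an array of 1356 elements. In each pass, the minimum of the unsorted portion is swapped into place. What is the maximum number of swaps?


Selection sort performs one swap per pass:
  Pass 1: find min in positions 0 to 1355, swap with position 0
  Pass 2: find min in positions 1 to 1355, swap with position 1
  Pass 3: find min in positions 2 to 1355, swap with position 2
  Pass 4: find min in positions 3 to 1355, swap with position 3
  Pass 5: find min in positions 4 to 1355, swap with position 4
  ... (1350 more passes)
Total passes (and swaps) = n - 1 = 1356 - 1 = 1355


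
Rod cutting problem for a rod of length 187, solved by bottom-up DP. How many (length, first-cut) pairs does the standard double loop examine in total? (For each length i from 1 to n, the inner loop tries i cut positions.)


For each subproblem length i = 1..187, the inner loop considers i possible first cuts.
Total = 1 + 2 + ... + 187
= 187*(187+1)/2
= 187*188/2 = 17578


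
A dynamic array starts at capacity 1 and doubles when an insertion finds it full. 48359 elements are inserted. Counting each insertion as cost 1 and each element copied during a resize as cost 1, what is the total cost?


n = 48359
Insertion costs: 48359
Resizes copy 1, 2, 4, ... up to the largest power of 2 that is <= n-1 = 48358, i.e. 32768.
Copy costs = 1 + 2 + 4 + 8 + 16 + 32 + 64 + 128 + 256 + 512 + 1024 + 2048 + 4096 + 8192 + 16384 + 32768 = 65535
Total = 48359 + 65535 = 113894


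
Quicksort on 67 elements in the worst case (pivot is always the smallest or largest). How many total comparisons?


In the worst case, each partition step picks the worst pivot:
  Partition 1: 66 comparisons (n-1 elements to compare)
  Partition 2: 65 comparisons
  Partition 3: 64 comparisons
  Partition 4: 63 comparisons
  Partition 5: 62 comparisons
  ...
  Last partition: 0 comparisons
Total = (n-1) + (n-2) + ... + 1 + 0 = n*(n-1)/2
= 67*66/2 = 2211


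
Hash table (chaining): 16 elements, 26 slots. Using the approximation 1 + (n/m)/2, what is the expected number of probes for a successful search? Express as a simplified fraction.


Computing expected probes:
alpha = 16/26
= 1 + alpha/2
= 1 + 16/(2*26)
= (2*26 + 16) / (2*26)
= 68/52 = 17/13


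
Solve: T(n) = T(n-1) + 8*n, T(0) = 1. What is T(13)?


Expanding the recurrence:
T(13) = T(12) + 8*13
       = T(11) + 8*12 + 8*13
       ...
       = T(0) + 8*(1 + 2 + ... + 13)
       = 1 + 8 * 13*14/2
       = 1 + 8 * 91
       = 1 + 728 = 729


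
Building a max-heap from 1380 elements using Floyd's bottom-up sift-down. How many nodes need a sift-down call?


In a heap of 1380 elements (0-indexed array):
  Last element index: 1379
  Parent of last element: floor((1379 - 1) / 2) = 689
  Internal nodes: indices 0 to 689
  Count = floor(1380/2) = 690


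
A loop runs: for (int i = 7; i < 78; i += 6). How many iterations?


Loop starts at i = 7, increments by 6, stops when i >= 78.
Number of iterations = ceil((78 - 7) / 6)
= ceil(71 / 6)
= 12


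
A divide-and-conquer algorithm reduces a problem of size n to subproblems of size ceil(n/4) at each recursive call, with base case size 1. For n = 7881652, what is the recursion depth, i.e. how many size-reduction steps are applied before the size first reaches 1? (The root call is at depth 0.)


Each step divides the size by 4 (rounding up); after k steps the size is ceil(n/4^k), which equals 1 exactly when 4^k >= n.
So the depth is the smallest k with 4^k >= 7881652, i.e. ceil(log_4(7881652)).
4^11 = 4194304 < 7881652 <= 16777216 = 4^12
Recursion depth = 12


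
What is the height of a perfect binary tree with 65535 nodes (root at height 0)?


A perfect binary tree with 65535 nodes:
  65535 = 2^16 - 1
  Levels: 0, 1, ..., 15
  Height = 15


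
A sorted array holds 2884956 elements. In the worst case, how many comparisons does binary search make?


Halving sequence: 2884956 -> 1442478 -> 721239 -> 360619 -> 180309 -> 90154 -> 45077 -> 22538 -> 11269 -> 5634 -> 2817 -> 1408 -> 704 -> 352 -> 176 -> 88 -> 44 -> 22 -> 11 -> 5 -> 2 -> 1
Number of halvings = 21
Max comparisons = 21 + 1 = 22


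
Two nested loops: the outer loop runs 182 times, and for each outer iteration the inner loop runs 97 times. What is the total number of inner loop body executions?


Outer loop: 182 iterations
Inner loop: 97 iterations per outer iteration
Total = 182 * 97 = 17654


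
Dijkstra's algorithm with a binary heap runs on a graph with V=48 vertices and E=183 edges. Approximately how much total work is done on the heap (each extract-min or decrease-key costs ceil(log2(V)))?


Dijkstra with a binary heap: each vertex is extracted once, each edge may relax once.
Each heap operation costs O(log V).
V + E = 48 + 183 = 231
ceil(log2(48)) = 6 (since 2^5 = 32 < 48 <= 64 = 2^6)
Total heap work = (V+E) * ceil(log2(V)) = 231 * 6 = 1386


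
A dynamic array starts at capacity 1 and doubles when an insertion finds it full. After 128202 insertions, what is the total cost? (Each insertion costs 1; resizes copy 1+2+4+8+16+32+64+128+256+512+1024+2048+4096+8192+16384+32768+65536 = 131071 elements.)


Insertion cost: 128202 (one per element)
Resizes occur just before inserting elements 2, 3, 5, 9, ...
Elements copied at each resize: 1 + 2 + 4 + 8 + 16 + 32 + 64 + 128 + 256 + 512 + 1024 + 2048 + 4096 + 8192 + 16384 + 32768 + 65536
Sum of copies = 131071 (geometric series: 2^k - 1)
Total = 128202 + 131071 = 259273


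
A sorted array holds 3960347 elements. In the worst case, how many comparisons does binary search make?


Halving sequence: 3960347 -> 1980173 -> 990086 -> 495043 -> 247521 -> 123760 -> 61880 -> 30940 -> 15470 -> 7735 -> 3867 -> 1933 -> 966 -> 483 -> 241 -> 120 -> 60 -> 30 -> 15 -> 7 -> 3 -> 1
Number of halvings = 21
Max comparisons = 21 + 1 = 22


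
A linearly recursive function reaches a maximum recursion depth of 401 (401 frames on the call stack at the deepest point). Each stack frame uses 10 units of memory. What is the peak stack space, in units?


Maximum recursion depth = 401 frames
Memory per frame = 10 units
Total stack space = depth * frame_size
= 401 * 10 = 4010


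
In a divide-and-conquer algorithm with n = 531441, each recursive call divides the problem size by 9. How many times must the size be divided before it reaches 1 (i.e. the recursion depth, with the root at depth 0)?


Number of divisions = log_9(531441)
Sizes: 531441 -> 59049 -> 6561 -> 729 -> 81 -> 9 -> 1 (6 divisions)
Recursion depth = 6


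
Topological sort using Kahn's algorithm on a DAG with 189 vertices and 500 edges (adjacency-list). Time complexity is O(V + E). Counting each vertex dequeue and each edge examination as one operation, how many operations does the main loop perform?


Kahn's algorithm:
  1. Compute in-degrees: O(V + E)
  2. Process queue: each vertex dequeued once (O(V))
     each edge examined once (O(E))
Total = V + E = 189 + 500 = 689


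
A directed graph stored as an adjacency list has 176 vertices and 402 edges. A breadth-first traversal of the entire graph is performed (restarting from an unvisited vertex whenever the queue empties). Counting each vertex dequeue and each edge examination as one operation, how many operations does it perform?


A full BFS traversal dequeues each vertex once and examines each edge once.
Vertex visits: 176
Edge visits: 402
V + E = 176 + 402 = 578


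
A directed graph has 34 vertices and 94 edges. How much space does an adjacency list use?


Adjacency list: one list head per vertex + one entry per edge
Vertex heads: 34
Edge entries: 94
Total = 34 + 94 = 128


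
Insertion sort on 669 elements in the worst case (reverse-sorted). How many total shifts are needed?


In the worst case (reverse-sorted), each element shifts past all previous:
  Element 1: 1 shifts
  Element 2: 2 shifts
  Element 3: 3 shifts
  Element 4: 4 shifts
  Element 5: 5 shifts
  ...
  Element 668: 668 shifts
Total = 1 + 2 + ... + 668
= 669*(669-1)/2 = 223446


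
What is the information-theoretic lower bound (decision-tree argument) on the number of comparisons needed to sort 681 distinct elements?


A binary decision tree of height h has at most 2^h leaves and needs at least n! of them, so h >= ceil(log2(n!)).
681! is far too large to multiply out, so use Stirling's series:
  ln(n!) ~ n ln n - n + (1/2) ln(2 pi n) + 1/(12n)  (error below 1/(360 n^3), negligible here)
  ln(681) = 6.5235623
  n ln n = 681 * 6.5235623 = 4442.5459
  (1/2) ln(2 pi * 681) = (1/2) ln(4278.8492) = 4.1807
  1/(12*681) = 0.0001
  ln(681!) ~ 4442.5459 - 681 + 4.1807 + 0.0001 = 3765.7267
Convert to base 2: log2(681!) = 3765.7267 / ln 2 = 3765.7267 / 0.69314718 = 5432.7952
ceil(5432.7952) = 5433


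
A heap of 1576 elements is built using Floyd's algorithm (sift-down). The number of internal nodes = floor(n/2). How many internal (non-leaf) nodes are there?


Leaf nodes occupy roughly half the array.
Sift-down is called for each internal node, starting from the last one.
Internal nodes = floor(n/2) = floor(1576/2) = 788


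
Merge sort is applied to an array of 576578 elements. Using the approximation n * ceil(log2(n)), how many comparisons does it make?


Merge sort divides the array into halves recursively.
Number of levels = ceil(log2(576578)) = 20
At each level, approximately n = 576578 comparisons are needed for merging.
Total comparisons ~ n * ceil(log2(n)) = 576578 * 20 = 11531560


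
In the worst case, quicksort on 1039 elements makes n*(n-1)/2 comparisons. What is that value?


Sum of comparisons per partition:
1038 + 1037 + ... + 1 + 0
= 1039 * (1039 - 1) / 2
= 1039 * 1038 / 2
= 539241


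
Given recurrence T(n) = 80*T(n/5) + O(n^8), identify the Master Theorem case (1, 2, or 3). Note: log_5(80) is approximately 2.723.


Master Theorem parameters: a=80, b=5, c=8
log_b(a) = 2.723
Compare b^c with a: 5^8 = 390625 > 80, so c > log_b(a).
Comparing c=8 vs log_b(a)=2.723:
8 > 2.723 => Case 3
Result: T(n) = O(n^8)
Master Theorem case = 3


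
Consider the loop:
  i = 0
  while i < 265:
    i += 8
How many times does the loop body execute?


Starting at i = 0, each iteration adds 8.
Iterations until i >= 265:
  Iteration 1: i = 0 -> i = 8
  Iteration 2: i = 8 -> i = 16
  Iteration 3: i = 16 -> i = 24
  Iteration 4: i = 24 -> i = 32
  Iteration 5: i = 32 -> i = 40
  Iteration 6: i = 40 -> i = 48
  Iteration 7: i = 48 -> i = 56
  Iteration 8: i = 56 -> i = 64
  ... continuing ...
Total iterations = ceil(265/8) = 34


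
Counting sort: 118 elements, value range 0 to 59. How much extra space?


n = 118 (output array)
k = 60 (count array for 60 distinct values)
Extra space = 118 + 60 = 178


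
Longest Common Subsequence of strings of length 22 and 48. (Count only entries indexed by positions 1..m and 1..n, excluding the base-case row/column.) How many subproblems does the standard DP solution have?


DP table indexed by positions in both strings.
First string: 22 positions
Second string: 48 positions
Total = 22 * 48 = 1056


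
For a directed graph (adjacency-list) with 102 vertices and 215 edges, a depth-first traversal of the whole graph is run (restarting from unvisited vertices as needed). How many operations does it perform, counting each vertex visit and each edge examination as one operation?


A full DFS traversal visits each vertex once and examines each edge once.
V = 102
E = 215
Sum = 102 + 215 = 317


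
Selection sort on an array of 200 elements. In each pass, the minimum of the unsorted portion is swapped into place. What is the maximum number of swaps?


Selection sort performs one swap per pass:
  Pass 1: find min in positions 0 to 199, swap with position 0
  Pass 2: find min in positions 1 to 199, swap with position 1
  Pass 3: find min in positions 2 to 199, swap with position 2
  Pass 4: find min in positions 3 to 199, swap with position 3
  Pass 5: find min in positions 4 to 199, swap with position 4
  ... (194 more passes)
Total passes (and swaps) = n - 1 = 200 - 1 = 199


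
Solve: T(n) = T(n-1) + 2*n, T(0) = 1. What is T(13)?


Expanding the recurrence:
T(13) = T(12) + 2*13
       = T(11) + 2*12 + 2*13
       ...
       = T(0) + 2*(1 + 2 + ... + 13)
       = 1 + 2 * 13*14/2
       = 1 + 2 * 91
       = 1 + 182 = 183


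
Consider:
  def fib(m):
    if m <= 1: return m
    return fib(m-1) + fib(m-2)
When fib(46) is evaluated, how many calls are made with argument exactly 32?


Let N(m) = number of times fib(m) is called while evaluating fib(46).
N(46) = 1 (the initial call).
N(45) = 1 (only fib(46) calls it).
For 1 <= m <= 44: fib(m) is called by fib(m+1) and fib(m+2), so
  N(m) = N(m+1) + N(m+2).
fib(0) is called only by fib(2), so N(0) = N(2).
Walk down from m=46:
  N(46)=1, N(45)=1, N(44)=2, N(43)=3, N(42)=5, N(41)=8, N(40)=13, N(39)=21, N(38)=34, N(37)=55, N(36)=89, N(35)=144, N(34)=233, N(33)=377, N(32)=610
N(32) = 610


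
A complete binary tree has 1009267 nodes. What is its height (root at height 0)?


In a complete binary tree, level k holds nodes 2^k .. 2^(k+1)-1 (1-indexed).
Height = floor(log2(n)) = floor(log2(1009267)) = 19
Check: 2^19 = 524288 <= 1009267 < 1048576 = 2^20
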